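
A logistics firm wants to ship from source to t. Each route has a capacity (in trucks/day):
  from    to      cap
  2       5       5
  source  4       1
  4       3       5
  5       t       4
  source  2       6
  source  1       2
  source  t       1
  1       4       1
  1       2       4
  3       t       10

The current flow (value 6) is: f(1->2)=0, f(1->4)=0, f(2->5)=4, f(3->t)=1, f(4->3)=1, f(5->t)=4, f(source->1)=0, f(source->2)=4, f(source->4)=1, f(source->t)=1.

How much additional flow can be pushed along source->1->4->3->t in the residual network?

Residual capacities along the path: source->1: 2, 1->4: 1, 4->3: 4, 3->t: 9.
Minimum is 1.

1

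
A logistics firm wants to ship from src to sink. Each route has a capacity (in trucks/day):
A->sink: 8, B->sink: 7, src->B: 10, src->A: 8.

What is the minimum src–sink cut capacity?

15

Max flow = 15 (via 2 augmenting paths).
In the residual at optimum, the set reachable from src is {B, src}.
Cut edges: src->A (cap 8), B->sink (cap 7). Sum = 15.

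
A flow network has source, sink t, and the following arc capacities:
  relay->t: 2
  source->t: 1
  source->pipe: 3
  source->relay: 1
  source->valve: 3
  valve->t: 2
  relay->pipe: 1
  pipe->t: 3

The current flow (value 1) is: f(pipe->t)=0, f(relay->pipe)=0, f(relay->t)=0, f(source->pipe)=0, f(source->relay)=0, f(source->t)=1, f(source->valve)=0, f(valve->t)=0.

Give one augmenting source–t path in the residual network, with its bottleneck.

Residual along source->relay->t: source->relay: 1, relay->t: 2.
Bottleneck = min = 1.

source->relay->t, bottleneck 1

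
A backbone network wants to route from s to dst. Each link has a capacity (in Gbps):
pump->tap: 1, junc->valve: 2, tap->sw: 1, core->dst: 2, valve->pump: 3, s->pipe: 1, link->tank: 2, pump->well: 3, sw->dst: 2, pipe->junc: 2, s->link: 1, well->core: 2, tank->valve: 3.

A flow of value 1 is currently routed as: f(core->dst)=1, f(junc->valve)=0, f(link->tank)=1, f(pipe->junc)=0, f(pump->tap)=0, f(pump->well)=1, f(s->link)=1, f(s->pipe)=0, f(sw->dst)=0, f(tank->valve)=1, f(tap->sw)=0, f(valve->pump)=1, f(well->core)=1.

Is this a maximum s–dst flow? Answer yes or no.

No

Residual path s->pipe->junc->valve->pump->well->core->dst has bottleneck 1 > 0.
Pushing 1 along it raises the flow to 2, so the given flow is not maximum.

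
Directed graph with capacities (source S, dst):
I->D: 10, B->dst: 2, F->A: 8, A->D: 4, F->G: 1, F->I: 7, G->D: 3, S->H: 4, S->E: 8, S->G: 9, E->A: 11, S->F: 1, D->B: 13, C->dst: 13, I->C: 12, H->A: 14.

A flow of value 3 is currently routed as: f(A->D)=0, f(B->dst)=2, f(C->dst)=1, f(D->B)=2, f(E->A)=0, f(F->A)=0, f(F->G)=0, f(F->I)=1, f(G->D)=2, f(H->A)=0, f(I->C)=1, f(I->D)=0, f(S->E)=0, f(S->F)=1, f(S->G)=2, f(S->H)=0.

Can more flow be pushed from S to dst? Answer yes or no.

No

Residual reachable from S: {A, B, D, E, G, H, S}; dst is not reachable.
Saturated cut: S->F, B->dst with total capacity 3 = current flow value. Flow is maximum.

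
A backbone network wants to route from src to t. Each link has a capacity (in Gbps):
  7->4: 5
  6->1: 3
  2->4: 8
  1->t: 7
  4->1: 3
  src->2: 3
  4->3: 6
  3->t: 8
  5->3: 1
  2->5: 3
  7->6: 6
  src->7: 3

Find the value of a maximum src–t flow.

Augment src->2->5->3->t: bottleneck 1. Total 1.
Augment src->2->4->3->t: bottleneck 2. Total 3.
Augment src->7->4->3->t: bottleneck 3. Total 6.
No augmenting path remains in the residual graph.

6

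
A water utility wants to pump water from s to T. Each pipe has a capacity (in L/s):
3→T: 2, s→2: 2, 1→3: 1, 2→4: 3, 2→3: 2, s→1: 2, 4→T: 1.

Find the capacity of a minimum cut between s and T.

3

Max flow = 3 (via 3 augmenting paths).
In the residual at optimum, the set reachable from s is {1, s}.
Cut edges: s→2 (cap 2), 1→3 (cap 1). Sum = 3.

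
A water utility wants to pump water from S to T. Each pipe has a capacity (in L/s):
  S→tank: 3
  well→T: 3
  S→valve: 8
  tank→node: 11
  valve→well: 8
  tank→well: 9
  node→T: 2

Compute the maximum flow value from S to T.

Augment S→valve→well→T: bottleneck 3. Total 3.
Augment S→tank→node→T: bottleneck 2. Total 5.
No augmenting path remains in the residual graph.

5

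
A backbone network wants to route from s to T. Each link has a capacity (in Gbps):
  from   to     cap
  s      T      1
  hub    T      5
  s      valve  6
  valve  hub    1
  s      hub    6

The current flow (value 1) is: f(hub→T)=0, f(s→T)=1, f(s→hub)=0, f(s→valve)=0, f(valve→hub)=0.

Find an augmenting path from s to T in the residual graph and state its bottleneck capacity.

s→hub→T, bottleneck 5

Residual along s→hub→T: s→hub: 6, hub→T: 5.
Bottleneck = min = 5.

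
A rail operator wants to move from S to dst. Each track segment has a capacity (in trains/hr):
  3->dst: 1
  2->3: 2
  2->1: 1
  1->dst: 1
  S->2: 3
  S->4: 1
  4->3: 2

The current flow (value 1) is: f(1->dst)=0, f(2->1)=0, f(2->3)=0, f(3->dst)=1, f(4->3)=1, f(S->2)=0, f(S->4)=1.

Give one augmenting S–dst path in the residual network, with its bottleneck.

S->2->1->dst, bottleneck 1

Residual along S->2->1->dst: S->2: 3, 2->1: 1, 1->dst: 1.
Bottleneck = min = 1.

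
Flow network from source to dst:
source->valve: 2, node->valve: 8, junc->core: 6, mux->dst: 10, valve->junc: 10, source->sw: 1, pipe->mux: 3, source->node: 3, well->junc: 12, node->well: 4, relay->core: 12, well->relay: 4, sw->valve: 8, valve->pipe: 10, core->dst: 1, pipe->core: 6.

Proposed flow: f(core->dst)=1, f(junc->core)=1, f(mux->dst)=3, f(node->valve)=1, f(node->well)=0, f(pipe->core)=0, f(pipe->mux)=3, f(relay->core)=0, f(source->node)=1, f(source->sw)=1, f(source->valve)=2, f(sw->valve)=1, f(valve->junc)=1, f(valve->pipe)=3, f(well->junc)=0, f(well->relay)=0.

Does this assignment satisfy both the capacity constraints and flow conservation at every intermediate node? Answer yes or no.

Yes

Every edge has 0 ≤ f(e) ≤ cap(e).
At each intermediate node, inflow equals outflow.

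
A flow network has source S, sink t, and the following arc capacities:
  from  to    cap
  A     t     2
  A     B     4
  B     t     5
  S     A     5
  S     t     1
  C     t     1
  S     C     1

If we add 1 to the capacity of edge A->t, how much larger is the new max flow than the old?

Original max flow = 7.
Edge A->t does not cross the min cut (source side {S}), so extra capacity there cannot help.
New max flow = 7. Increase = 0.

0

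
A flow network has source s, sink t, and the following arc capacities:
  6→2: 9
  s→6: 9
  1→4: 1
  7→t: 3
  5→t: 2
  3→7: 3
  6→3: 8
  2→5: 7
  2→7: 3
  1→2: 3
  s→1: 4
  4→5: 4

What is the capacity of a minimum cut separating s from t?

Max flow = 5 (via 2 augmenting paths).
In the residual at optimum, the set reachable from s is {1, 2, 3, 4, 5, 6, 7, s}.
Cut edges: 7→t (cap 3), 5→t (cap 2). Sum = 5.

5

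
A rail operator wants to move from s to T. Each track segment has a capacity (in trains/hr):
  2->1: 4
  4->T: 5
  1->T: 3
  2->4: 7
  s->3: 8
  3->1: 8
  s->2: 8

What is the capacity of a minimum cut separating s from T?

8

Max flow = 8 (via 2 augmenting paths).
In the residual at optimum, the set reachable from s is {1, 2, 3, 4, s}.
Cut edges: 1->T (cap 3), 4->T (cap 5). Sum = 8.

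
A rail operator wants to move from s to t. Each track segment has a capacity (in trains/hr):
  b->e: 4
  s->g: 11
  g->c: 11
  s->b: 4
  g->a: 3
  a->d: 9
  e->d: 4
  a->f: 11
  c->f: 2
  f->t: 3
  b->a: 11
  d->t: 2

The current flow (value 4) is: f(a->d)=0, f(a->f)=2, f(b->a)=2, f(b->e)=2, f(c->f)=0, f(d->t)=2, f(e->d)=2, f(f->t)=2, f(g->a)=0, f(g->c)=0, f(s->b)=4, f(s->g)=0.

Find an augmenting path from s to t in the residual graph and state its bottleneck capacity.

s->g->a->f->t, bottleneck 1

Residual along s->g->a->f->t: s->g: 11, g->a: 3, a->f: 9, f->t: 1.
Bottleneck = min = 1.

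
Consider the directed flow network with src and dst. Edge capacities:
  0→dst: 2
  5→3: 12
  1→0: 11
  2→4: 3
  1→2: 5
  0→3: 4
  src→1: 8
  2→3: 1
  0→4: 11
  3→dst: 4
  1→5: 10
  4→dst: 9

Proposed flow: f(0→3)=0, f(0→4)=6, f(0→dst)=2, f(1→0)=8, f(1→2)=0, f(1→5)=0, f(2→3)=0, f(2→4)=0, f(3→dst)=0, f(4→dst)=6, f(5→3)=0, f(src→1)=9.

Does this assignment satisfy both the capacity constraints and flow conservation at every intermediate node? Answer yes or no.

No

Capacity violated on src→1: flow 9 > capacity 8.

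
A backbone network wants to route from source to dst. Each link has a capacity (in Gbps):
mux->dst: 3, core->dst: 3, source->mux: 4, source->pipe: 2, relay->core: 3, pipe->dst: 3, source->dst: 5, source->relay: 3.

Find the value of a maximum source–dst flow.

Augment source->dst: bottleneck 5. Total 5.
Augment source->mux->dst: bottleneck 3. Total 8.
Augment source->pipe->dst: bottleneck 2. Total 10.
Augment source->relay->core->dst: bottleneck 3. Total 13.
No augmenting path remains in the residual graph.

13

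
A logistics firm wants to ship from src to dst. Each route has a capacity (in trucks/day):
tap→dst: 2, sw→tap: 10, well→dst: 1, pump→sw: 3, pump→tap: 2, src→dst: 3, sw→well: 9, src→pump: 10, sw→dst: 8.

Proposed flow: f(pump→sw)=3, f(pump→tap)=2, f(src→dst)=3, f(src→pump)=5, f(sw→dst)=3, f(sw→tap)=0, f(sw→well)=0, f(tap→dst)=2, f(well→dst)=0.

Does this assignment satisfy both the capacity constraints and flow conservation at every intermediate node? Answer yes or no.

Every edge has 0 ≤ f(e) ≤ cap(e).
At each intermediate node, inflow equals outflow.

Yes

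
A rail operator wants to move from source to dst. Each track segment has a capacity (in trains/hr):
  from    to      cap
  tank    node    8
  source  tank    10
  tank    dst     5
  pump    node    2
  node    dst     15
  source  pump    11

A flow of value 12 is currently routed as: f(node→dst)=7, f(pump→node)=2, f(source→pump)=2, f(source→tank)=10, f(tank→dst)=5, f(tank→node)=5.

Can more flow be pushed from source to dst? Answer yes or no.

No

Residual reachable from source: {pump, source}; dst is not reachable.
Saturated cut: source→tank, pump→node with total capacity 12 = current flow value. Flow is maximum.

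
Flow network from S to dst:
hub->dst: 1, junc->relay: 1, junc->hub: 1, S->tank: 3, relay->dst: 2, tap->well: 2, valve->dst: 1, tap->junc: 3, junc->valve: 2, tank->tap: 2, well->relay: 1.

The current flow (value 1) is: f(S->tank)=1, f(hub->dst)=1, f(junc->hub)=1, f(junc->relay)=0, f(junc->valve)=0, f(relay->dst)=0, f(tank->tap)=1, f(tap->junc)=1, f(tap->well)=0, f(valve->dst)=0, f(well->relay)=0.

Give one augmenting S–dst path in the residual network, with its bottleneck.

Residual along S->tank->tap->junc->valve->dst: S->tank: 2, tank->tap: 1, tap->junc: 2, junc->valve: 2, valve->dst: 1.
Bottleneck = min = 1.

S->tank->tap->junc->valve->dst, bottleneck 1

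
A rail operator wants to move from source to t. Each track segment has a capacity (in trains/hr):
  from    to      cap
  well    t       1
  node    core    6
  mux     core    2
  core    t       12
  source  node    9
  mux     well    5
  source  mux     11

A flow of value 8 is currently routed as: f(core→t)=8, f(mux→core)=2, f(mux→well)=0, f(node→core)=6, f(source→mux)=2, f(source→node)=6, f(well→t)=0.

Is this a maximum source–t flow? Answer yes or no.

No

Residual path source→mux→well→t has bottleneck 1 > 0.
Pushing 1 along it raises the flow to 9, so the given flow is not maximum.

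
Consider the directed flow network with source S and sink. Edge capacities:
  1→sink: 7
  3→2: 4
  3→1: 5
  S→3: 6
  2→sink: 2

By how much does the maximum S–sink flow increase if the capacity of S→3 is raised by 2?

1

Original max flow = 6.
After raising cap(S→3), augmenting paths through that edge carry 1 more unit.
New max flow = 7. Increase = 1.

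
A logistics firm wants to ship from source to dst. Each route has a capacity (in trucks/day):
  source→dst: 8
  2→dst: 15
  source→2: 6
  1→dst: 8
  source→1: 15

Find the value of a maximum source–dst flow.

Augment source→dst: bottleneck 8. Total 8.
Augment source→2→dst: bottleneck 6. Total 14.
Augment source→1→dst: bottleneck 8. Total 22.
No augmenting path remains in the residual graph.

22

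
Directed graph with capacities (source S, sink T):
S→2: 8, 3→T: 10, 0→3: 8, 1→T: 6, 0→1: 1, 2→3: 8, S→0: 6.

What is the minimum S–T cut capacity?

11

Max flow = 11 (via 3 augmenting paths).
In the residual at optimum, the set reachable from S is {0, 2, 3, S}.
Cut edges: 0→1 (cap 1), 3→T (cap 10). Sum = 11.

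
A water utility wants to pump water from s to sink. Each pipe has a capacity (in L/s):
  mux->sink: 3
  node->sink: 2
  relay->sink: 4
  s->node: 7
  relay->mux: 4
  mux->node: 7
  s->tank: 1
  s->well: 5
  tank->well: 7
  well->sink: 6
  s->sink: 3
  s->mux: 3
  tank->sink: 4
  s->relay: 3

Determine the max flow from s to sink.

17

Augment s->sink: bottleneck 3. Total 3.
Augment s->relay->sink: bottleneck 3. Total 6.
Augment s->mux->sink: bottleneck 3. Total 9.
Augment s->tank->sink: bottleneck 1. Total 10.
Augment s->node->sink: bottleneck 2. Total 12.
Augment s->well->sink: bottleneck 5. Total 17.
No augmenting path remains in the residual graph.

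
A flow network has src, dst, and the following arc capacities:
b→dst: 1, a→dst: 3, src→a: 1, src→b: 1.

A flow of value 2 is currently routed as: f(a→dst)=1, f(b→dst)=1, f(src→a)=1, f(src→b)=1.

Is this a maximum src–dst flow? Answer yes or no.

Yes

Residual reachable from src: {src}; dst is not reachable.
Saturated cut: src→a, src→b with total capacity 2 = current flow value. Flow is maximum.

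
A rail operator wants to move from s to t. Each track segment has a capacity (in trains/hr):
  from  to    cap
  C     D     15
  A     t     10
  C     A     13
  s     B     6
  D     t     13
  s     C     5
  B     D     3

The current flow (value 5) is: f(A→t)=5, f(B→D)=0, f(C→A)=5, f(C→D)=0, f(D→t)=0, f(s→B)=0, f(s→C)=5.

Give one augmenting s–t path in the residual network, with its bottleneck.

s→B→D→t, bottleneck 3

Residual along s→B→D→t: s→B: 6, B→D: 3, D→t: 13.
Bottleneck = min = 3.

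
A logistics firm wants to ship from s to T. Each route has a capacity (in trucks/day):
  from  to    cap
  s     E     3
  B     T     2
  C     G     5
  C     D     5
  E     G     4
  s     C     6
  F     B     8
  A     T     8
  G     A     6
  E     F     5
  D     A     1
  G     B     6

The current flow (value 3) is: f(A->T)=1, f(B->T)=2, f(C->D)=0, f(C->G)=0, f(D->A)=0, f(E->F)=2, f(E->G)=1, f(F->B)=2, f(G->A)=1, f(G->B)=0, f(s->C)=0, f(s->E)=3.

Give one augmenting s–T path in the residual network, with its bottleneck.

Residual along s->C->G->A->T: s->C: 6, C->G: 5, G->A: 5, A->T: 7.
Bottleneck = min = 5.

s->C->G->A->T, bottleneck 5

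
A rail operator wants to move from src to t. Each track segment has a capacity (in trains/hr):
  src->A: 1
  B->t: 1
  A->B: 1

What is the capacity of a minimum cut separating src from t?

1

Max flow = 1 (via 1 augmenting path).
In the residual at optimum, the set reachable from src is {src}.
Cut edges: src->A (cap 1). Sum = 1.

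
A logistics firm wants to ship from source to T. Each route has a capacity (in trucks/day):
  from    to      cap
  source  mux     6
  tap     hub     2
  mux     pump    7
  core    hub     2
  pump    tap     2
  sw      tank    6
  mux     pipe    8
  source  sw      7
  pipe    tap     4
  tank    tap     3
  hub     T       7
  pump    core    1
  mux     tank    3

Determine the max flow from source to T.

Augment source→mux→pump→tap→hub→T: bottleneck 2. Total 2.
Augment source→mux→pump→core→hub→T: bottleneck 1. Total 3.
No augmenting path remains in the residual graph.

3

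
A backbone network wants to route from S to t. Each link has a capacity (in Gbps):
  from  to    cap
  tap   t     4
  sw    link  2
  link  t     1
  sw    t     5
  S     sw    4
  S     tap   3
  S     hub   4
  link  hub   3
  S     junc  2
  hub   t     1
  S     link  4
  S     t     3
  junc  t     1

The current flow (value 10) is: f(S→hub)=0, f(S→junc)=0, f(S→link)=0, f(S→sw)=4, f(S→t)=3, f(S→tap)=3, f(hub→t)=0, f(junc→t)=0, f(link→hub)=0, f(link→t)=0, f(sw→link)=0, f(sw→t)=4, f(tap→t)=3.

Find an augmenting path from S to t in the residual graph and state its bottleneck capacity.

S→junc→t, bottleneck 1

Residual along S→junc→t: S→junc: 2, junc→t: 1.
Bottleneck = min = 1.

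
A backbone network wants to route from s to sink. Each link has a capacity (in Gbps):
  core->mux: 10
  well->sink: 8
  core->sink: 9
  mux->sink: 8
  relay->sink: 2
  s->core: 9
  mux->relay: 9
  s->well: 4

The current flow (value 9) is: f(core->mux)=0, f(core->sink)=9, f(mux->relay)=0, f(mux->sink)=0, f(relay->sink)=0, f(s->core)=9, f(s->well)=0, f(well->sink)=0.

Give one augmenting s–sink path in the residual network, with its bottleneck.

s->well->sink, bottleneck 4

Residual along s->well->sink: s->well: 4, well->sink: 8.
Bottleneck = min = 4.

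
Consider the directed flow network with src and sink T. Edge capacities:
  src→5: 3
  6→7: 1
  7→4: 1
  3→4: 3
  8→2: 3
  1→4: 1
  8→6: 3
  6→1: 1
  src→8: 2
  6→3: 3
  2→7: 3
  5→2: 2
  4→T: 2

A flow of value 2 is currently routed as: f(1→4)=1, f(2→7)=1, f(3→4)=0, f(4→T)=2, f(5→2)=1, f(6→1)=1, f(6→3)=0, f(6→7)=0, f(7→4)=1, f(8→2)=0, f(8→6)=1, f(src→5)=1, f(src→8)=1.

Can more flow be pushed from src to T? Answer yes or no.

Residual reachable from src: {1, 2, 3, 4, 5, 6, 7, 8, src}; T is not reachable.
Saturated cut: 4→T with total capacity 2 = current flow value. Flow is maximum.

No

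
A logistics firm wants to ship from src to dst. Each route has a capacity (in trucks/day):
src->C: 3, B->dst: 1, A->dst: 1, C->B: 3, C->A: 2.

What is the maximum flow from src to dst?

Augment src->C->B->dst: bottleneck 1. Total 1.
Augment src->C->A->dst: bottleneck 1. Total 2.
No augmenting path remains in the residual graph.

2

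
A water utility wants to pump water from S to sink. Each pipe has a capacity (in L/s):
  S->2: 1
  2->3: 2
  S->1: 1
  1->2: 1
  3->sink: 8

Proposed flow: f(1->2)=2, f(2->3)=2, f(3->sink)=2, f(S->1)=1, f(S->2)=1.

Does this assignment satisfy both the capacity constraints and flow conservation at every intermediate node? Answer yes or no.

Capacity violated on 1->2: flow 2 > capacity 1.

No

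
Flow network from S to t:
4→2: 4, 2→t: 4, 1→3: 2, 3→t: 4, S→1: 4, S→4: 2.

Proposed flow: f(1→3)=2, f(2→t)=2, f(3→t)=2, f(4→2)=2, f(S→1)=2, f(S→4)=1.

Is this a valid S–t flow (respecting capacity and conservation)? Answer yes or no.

Conservation fails at 4: inflow 1 ≠ outflow 2.

No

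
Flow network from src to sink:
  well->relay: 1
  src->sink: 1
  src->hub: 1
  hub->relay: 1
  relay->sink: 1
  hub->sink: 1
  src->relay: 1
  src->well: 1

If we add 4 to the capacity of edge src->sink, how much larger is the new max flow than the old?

4

Original max flow = 3.
After raising cap(src->sink), augmenting paths through that edge carry 4 more units.
New max flow = 7. Increase = 4.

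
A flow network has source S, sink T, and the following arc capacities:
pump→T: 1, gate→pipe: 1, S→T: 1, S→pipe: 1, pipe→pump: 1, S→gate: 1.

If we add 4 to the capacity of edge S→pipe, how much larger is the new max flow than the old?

0

Original max flow = 2.
Edge S→pipe does not cross the min cut (source side {S, gate, pipe}), so extra capacity there cannot help.
New max flow = 2. Increase = 0.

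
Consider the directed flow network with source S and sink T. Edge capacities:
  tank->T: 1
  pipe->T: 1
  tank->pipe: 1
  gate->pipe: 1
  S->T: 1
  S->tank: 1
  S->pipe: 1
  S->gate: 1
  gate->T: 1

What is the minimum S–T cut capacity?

Max flow = 4 (via 4 augmenting paths).
In the residual at optimum, the set reachable from S is {S}.
Cut edges: S->gate (cap 1), S->tank (cap 1), S->pipe (cap 1), S->T (cap 1). Sum = 4.

4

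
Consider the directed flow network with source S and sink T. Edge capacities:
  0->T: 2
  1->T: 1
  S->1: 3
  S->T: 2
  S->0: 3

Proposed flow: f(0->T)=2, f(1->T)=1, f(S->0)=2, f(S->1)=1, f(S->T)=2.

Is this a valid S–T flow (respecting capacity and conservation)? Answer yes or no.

Every edge has 0 ≤ f(e) ≤ cap(e).
At each intermediate node, inflow equals outflow.

Yes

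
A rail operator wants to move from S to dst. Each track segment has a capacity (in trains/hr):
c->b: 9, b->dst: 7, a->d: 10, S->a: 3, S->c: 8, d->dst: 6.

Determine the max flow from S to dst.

Augment S->c->b->dst: bottleneck 7. Total 7.
Augment S->a->d->dst: bottleneck 3. Total 10.
No augmenting path remains in the residual graph.

10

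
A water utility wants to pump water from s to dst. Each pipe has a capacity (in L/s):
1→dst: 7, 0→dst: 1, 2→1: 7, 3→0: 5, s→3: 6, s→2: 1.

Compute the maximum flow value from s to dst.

2

Augment s→2→1→dst: bottleneck 1. Total 1.
Augment s→3→0→dst: bottleneck 1. Total 2.
No augmenting path remains in the residual graph.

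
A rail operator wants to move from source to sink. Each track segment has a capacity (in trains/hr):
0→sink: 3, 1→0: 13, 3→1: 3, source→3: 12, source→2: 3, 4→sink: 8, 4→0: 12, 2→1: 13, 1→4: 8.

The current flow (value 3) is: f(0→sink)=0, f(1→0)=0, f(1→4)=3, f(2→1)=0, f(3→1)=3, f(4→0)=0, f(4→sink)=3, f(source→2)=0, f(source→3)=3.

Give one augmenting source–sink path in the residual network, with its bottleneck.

source→2→1→4→sink, bottleneck 3

Residual along source→2→1→4→sink: source→2: 3, 2→1: 13, 1→4: 5, 4→sink: 5.
Bottleneck = min = 3.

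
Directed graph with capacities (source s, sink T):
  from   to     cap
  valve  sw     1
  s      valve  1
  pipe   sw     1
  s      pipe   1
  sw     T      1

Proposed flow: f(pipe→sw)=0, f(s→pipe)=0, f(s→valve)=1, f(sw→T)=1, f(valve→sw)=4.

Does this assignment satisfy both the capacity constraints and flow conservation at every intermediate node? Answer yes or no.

Capacity violated on valve→sw: flow 4 > capacity 1.

No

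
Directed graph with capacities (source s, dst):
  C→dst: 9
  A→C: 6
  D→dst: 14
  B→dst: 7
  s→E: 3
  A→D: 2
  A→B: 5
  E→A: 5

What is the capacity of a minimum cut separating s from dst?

Max flow = 3 (via 1 augmenting path).
In the residual at optimum, the set reachable from s is {s}.
Cut edges: s→E (cap 3). Sum = 3.

3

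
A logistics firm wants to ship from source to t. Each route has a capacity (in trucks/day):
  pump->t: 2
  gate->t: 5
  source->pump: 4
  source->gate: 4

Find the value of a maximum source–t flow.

6

Augment source->pump->t: bottleneck 2. Total 2.
Augment source->gate->t: bottleneck 4. Total 6.
No augmenting path remains in the residual graph.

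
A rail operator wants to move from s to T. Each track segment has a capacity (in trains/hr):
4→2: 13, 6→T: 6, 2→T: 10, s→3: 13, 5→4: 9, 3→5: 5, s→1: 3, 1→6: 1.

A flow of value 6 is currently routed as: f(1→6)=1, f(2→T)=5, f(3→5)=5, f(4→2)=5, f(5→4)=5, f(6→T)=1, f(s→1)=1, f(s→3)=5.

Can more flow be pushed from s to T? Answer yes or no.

No

Residual reachable from s: {1, 3, s}; T is not reachable.
Saturated cut: 3→5, 1→6 with total capacity 6 = current flow value. Flow is maximum.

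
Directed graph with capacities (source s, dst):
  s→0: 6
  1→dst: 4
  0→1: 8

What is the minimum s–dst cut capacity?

Max flow = 4 (via 1 augmenting path).
In the residual at optimum, the set reachable from s is {0, 1, s}.
Cut edges: 1→dst (cap 4). Sum = 4.

4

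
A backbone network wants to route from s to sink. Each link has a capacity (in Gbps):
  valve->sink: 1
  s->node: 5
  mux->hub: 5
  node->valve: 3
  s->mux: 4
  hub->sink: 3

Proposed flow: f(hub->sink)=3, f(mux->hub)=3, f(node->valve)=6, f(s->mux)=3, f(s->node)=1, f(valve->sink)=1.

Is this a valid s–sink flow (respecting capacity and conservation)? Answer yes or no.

Capacity violated on node->valve: flow 6 > capacity 3.

No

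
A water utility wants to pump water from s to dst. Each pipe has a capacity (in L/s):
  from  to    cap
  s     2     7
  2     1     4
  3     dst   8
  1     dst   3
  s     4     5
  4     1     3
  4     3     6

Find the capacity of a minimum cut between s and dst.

8

Max flow = 8 (via 2 augmenting paths).
In the residual at optimum, the set reachable from s is {1, 2, s}.
Cut edges: s->4 (cap 5), 1->dst (cap 3). Sum = 8.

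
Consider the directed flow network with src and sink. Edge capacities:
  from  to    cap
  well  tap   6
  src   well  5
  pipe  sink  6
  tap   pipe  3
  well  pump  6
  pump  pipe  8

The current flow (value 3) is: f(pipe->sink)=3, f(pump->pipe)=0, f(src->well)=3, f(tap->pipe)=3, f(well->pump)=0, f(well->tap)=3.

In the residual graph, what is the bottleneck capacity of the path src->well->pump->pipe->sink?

Residual capacities along the path: src->well: 2, well->pump: 6, pump->pipe: 8, pipe->sink: 3.
Minimum is 2.

2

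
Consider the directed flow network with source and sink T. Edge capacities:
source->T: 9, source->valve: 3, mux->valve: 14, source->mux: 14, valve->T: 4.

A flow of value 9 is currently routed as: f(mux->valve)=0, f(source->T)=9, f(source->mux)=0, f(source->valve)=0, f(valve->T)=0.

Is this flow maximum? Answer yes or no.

Residual path source->valve->T has bottleneck 3 > 0.
Pushing 3 along it raises the flow to 12, so the given flow is not maximum.

No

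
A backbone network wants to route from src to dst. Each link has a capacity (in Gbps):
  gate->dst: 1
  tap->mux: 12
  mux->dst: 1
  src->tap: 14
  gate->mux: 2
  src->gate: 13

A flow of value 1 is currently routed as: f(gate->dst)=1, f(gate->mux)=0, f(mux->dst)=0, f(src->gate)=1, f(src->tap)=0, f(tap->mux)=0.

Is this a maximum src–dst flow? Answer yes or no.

No

Residual path src->gate->mux->dst has bottleneck 1 > 0.
Pushing 1 along it raises the flow to 2, so the given flow is not maximum.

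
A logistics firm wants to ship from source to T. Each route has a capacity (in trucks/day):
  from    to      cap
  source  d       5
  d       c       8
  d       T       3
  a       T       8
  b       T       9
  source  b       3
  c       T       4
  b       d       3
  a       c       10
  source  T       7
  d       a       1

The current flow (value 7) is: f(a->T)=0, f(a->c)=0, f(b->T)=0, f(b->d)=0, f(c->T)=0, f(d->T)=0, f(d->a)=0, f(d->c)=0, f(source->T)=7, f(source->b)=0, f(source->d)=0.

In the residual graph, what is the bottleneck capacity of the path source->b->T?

3

Residual capacities along the path: source->b: 3, b->T: 9.
Minimum is 3.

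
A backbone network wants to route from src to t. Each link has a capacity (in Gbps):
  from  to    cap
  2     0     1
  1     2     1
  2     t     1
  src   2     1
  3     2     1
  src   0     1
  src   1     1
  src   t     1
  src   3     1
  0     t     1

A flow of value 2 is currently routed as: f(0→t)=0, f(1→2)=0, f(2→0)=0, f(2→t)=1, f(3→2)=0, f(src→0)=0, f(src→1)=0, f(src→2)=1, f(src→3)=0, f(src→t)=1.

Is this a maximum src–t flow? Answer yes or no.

Residual path src→0→t has bottleneck 1 > 0.
Pushing 1 along it raises the flow to 3, so the given flow is not maximum.

No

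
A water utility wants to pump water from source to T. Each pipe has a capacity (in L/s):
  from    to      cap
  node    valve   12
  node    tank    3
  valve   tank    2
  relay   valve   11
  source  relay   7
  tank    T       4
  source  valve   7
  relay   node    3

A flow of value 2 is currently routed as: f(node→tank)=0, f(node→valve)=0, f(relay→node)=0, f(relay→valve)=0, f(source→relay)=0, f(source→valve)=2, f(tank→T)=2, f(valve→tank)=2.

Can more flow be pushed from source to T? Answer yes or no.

Yes

Residual path source→relay→node→tank→T has bottleneck 2 > 0.
Pushing 2 along it raises the flow to 4, so the given flow is not maximum.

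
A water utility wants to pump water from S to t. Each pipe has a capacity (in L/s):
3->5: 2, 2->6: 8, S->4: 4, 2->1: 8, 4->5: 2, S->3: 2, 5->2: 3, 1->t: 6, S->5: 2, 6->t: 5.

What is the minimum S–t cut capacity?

Max flow = 3 (via 2 augmenting paths).
In the residual at optimum, the set reachable from S is {3, 4, 5, S}.
Cut edges: 5->2 (cap 3). Sum = 3.

3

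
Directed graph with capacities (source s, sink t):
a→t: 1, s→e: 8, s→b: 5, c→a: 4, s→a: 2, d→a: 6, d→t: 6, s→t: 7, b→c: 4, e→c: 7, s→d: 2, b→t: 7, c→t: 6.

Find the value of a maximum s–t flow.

Augment s→t: bottleneck 7. Total 7.
Augment s→b→t: bottleneck 5. Total 12.
Augment s→d→t: bottleneck 2. Total 14.
Augment s→a→t: bottleneck 1. Total 15.
Augment s→e→c→t: bottleneck 6. Total 21.
No augmenting path remains in the residual graph.

21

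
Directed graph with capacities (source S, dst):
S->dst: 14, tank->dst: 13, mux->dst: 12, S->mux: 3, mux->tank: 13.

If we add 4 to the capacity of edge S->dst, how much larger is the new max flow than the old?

4

Original max flow = 17.
After raising cap(S->dst), augmenting paths through that edge carry 4 more units.
New max flow = 21. Increase = 4.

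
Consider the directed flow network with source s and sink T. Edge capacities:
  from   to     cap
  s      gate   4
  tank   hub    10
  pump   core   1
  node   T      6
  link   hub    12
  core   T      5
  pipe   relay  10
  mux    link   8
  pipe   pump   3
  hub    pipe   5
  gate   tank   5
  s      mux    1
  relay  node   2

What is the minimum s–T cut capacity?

Max flow = 3 (via 2 augmenting paths).
In the residual at optimum, the set reachable from s is {gate, hub, link, mux, pipe, pump, relay, s, tank}.
Cut edges: pump→core (cap 1), relay→node (cap 2). Sum = 3.

3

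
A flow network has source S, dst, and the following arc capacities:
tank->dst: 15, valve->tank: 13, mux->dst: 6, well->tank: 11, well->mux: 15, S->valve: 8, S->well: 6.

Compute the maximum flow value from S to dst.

14

Augment S->valve->tank->dst: bottleneck 8. Total 8.
Augment S->well->tank->dst: bottleneck 6. Total 14.
No augmenting path remains in the residual graph.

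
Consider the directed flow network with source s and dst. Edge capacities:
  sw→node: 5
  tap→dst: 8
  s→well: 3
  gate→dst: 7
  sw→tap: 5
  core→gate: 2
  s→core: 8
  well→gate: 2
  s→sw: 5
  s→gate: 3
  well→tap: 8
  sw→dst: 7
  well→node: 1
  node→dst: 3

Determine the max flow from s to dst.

13

Augment s→sw→dst: bottleneck 5. Total 5.
Augment s→gate→dst: bottleneck 3. Total 8.
Augment s→core→gate→dst: bottleneck 2. Total 10.
Augment s→well→gate→dst: bottleneck 2. Total 12.
Augment s→well→node→dst: bottleneck 1. Total 13.
No augmenting path remains in the residual graph.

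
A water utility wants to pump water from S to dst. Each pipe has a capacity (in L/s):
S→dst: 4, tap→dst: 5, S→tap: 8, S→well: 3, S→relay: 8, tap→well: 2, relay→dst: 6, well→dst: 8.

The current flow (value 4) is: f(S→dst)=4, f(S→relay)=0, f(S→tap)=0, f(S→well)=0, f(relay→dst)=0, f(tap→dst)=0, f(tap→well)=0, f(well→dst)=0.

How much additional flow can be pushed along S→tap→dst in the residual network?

Residual capacities along the path: S→tap: 8, tap→dst: 5.
Minimum is 5.

5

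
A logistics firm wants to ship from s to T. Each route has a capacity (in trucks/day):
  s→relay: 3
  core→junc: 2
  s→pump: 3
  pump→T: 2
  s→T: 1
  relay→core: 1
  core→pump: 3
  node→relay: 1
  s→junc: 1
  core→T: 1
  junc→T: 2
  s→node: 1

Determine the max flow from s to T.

5

Augment s→T: bottleneck 1. Total 1.
Augment s→junc→T: bottleneck 1. Total 2.
Augment s→pump→T: bottleneck 2. Total 4.
Augment s→relay→core→T: bottleneck 1. Total 5.
No augmenting path remains in the residual graph.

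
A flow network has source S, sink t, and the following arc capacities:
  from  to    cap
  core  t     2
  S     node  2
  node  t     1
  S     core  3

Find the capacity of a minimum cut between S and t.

3

Max flow = 3 (via 2 augmenting paths).
In the residual at optimum, the set reachable from S is {S, core, node}.
Cut edges: core→t (cap 2), node→t (cap 1). Sum = 3.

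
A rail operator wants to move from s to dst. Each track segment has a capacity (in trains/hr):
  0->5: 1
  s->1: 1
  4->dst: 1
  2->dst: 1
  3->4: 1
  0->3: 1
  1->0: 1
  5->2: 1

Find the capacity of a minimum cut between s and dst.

1

Max flow = 1 (via 1 augmenting path).
In the residual at optimum, the set reachable from s is {s}.
Cut edges: s->1 (cap 1). Sum = 1.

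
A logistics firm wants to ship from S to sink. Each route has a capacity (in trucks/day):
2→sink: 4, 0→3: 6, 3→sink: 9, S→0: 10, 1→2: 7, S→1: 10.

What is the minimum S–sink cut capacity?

Max flow = 10 (via 2 augmenting paths).
In the residual at optimum, the set reachable from S is {0, 1, 2, S}.
Cut edges: 0→3 (cap 6), 2→sink (cap 4). Sum = 10.

10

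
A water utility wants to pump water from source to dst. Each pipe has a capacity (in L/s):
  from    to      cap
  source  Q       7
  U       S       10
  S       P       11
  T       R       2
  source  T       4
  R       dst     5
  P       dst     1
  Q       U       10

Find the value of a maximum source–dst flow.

3

Augment source->T->R->dst: bottleneck 2. Total 2.
Augment source->Q->U->S->P->dst: bottleneck 1. Total 3.
No augmenting path remains in the residual graph.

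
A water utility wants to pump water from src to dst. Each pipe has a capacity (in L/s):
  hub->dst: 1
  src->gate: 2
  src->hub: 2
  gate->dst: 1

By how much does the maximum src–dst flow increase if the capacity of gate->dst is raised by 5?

1

Original max flow = 2.
After raising cap(gate->dst), augmenting paths through that edge carry 1 more unit.
New max flow = 3. Increase = 1.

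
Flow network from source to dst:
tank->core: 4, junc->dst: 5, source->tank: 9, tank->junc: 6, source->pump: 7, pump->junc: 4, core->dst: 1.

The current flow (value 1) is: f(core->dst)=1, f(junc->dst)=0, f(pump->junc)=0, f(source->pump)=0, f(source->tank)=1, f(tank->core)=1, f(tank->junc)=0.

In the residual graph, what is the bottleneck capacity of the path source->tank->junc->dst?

Residual capacities along the path: source->tank: 8, tank->junc: 6, junc->dst: 5.
Minimum is 5.

5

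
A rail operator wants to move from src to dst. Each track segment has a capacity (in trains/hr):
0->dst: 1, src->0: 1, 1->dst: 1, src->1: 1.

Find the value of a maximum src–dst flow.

2

Augment src->0->dst: bottleneck 1. Total 1.
Augment src->1->dst: bottleneck 1. Total 2.
No augmenting path remains in the residual graph.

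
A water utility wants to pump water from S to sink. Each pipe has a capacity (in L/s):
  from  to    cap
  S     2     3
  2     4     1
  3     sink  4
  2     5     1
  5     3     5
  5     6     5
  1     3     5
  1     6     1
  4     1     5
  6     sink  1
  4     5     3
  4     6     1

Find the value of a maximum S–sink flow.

Augment S→2→4→6→sink: bottleneck 1. Total 1.
Augment S→2→5→3→sink: bottleneck 1. Total 2.
No augmenting path remains in the residual graph.

2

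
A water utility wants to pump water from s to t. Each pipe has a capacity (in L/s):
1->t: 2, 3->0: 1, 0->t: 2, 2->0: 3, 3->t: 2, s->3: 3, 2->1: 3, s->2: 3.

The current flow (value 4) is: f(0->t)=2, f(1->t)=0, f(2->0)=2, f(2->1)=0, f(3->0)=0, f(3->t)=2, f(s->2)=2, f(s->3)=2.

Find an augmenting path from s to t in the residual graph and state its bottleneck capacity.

s->2->1->t, bottleneck 1

Residual along s->2->1->t: s->2: 1, 2->1: 3, 1->t: 2.
Bottleneck = min = 1.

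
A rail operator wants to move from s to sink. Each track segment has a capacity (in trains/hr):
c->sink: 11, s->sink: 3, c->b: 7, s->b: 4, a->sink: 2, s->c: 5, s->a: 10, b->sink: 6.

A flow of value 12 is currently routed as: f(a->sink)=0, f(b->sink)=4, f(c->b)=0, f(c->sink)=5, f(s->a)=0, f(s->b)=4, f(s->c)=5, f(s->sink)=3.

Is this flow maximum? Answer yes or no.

No

Residual path s->a->sink has bottleneck 2 > 0.
Pushing 2 along it raises the flow to 14, so the given flow is not maximum.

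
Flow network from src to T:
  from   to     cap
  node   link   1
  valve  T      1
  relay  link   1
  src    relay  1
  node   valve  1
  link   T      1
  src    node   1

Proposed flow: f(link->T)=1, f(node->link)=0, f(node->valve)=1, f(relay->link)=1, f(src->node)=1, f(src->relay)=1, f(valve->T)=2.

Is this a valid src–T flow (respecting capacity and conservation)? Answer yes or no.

Capacity violated on valve->T: flow 2 > capacity 1.

No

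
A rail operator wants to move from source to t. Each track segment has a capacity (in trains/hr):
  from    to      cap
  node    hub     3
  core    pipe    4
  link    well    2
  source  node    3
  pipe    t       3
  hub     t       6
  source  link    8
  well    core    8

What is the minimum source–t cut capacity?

5

Max flow = 5 (via 2 augmenting paths).
In the residual at optimum, the set reachable from source is {link, source}.
Cut edges: link→well (cap 2), source→node (cap 3). Sum = 5.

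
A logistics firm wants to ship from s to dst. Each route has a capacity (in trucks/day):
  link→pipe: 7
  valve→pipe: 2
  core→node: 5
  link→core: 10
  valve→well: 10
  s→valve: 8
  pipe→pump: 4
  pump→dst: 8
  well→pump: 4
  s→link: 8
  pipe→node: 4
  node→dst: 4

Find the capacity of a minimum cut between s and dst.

12

Max flow = 12 (via 3 augmenting paths).
In the residual at optimum, the set reachable from s is {core, link, node, pipe, s, valve, well}.
Cut edges: pipe→pump (cap 4), node→dst (cap 4), well→pump (cap 4). Sum = 12.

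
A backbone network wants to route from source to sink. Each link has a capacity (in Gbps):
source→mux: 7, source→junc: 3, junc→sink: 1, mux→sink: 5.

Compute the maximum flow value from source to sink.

6

Augment source→mux→sink: bottleneck 5. Total 5.
Augment source→junc→sink: bottleneck 1. Total 6.
No augmenting path remains in the residual graph.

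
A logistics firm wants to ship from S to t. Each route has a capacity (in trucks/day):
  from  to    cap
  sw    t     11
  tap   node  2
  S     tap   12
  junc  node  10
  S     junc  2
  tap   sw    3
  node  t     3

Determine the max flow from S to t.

Augment S->tap->sw->t: bottleneck 3. Total 3.
Augment S->tap->node->t: bottleneck 2. Total 5.
Augment S->junc->node->t: bottleneck 1. Total 6.
No augmenting path remains in the residual graph.

6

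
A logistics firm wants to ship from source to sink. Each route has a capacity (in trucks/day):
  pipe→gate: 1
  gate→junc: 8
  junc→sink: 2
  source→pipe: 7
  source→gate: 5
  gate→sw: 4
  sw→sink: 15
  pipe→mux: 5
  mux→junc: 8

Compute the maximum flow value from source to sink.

6

Augment source→gate→sw→sink: bottleneck 4. Total 4.
Augment source→gate→junc→sink: bottleneck 1. Total 5.
Augment source→pipe→mux→junc→sink: bottleneck 1. Total 6.
No augmenting path remains in the residual graph.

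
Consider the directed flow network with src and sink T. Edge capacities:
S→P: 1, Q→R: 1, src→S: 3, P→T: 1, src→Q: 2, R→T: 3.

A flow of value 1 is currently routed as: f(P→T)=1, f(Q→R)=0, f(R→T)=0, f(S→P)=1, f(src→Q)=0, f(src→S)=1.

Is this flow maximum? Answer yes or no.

Residual path src→Q→R→T has bottleneck 1 > 0.
Pushing 1 along it raises the flow to 2, so the given flow is not maximum.

No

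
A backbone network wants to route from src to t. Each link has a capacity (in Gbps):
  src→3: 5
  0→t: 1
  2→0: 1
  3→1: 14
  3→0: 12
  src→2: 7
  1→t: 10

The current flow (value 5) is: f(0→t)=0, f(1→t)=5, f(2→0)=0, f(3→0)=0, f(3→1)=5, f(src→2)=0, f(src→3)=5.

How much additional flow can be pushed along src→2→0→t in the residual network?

Residual capacities along the path: src→2: 7, 2→0: 1, 0→t: 1.
Minimum is 1.

1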